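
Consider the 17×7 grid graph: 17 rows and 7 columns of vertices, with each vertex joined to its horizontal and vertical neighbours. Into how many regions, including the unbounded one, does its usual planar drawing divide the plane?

The grid has V = 17·7 = 119 vertices and E = 17·6 + 7·16 = 214 edges.
F = 2 − V + E = 2 − 119 + 214 = 97.

97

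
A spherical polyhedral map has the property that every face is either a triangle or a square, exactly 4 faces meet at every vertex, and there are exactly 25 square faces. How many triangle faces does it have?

Let x be the number of triangles; then F = 25 + x.
Edge–face incidences: 2E = 4·25 + 3·x = 100 + 3x.
Every vertex has degree 4, so 4V = 2E.
Euler: V − E + F = 2 ⇒ (2E)/4 − E + (25 + x) = 2.
Multiply by 8: 2·(2E) − 4·(2E) + 8·(25 + x) = 16, i.e. 200 + 8x − 2·(100 + 3x) = 16.
Collecting terms: 2x = 16, so x = 8.
Then 2E = 100 + 3·8 = 124, so E = 62, V = 2E/4 = 31, F = 25 + 8 = 33.

8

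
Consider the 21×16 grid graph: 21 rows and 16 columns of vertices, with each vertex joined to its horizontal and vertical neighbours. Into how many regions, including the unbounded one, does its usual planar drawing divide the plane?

301

The grid has V = 21·16 = 336 vertices and E = 21·15 + 16·20 = 635 edges.
F = 2 − V + E = 2 − 336 + 635 = 301.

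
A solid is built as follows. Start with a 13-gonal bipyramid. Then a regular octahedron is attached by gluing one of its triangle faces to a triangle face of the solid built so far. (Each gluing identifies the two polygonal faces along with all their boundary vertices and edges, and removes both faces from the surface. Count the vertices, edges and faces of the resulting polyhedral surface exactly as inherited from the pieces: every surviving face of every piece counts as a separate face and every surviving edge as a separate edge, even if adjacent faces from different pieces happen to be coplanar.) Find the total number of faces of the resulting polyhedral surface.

32

A 13-gonal bipyramid: V=15, E=39, F=26.
Attach a regular octahedron (V=6, E=12, F=8) along a 3-gon: merge 3 vertices and 3 edges, delete both glued faces → V=18, E=48, F=32.
Check: V − E + F = 18 − 48 + 32 = 2.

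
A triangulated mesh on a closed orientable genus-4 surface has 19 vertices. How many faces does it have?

50

χ = 2 − 2·4 = -6, and every face is a triangle so 3F = 2E.
V − E + F = -6 with E = 3F/2 gives 19 − (3/2 − 1)·F = -6, so F = 50 and E = 75.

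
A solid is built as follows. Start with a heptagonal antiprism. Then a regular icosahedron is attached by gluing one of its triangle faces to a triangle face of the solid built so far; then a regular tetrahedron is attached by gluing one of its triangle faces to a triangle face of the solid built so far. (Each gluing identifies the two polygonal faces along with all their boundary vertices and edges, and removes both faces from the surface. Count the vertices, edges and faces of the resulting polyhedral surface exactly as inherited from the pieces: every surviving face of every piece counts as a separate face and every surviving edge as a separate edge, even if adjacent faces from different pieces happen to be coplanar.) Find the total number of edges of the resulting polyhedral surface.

A heptagonal antiprism: V=14, E=28, F=16.
Attach a regular icosahedron (V=12, E=30, F=20) along a 3-gon: merge 3 vertices and 3 edges, delete both glued faces → V=23, E=55, F=34.
Attach a regular tetrahedron (V=4, E=6, F=4) along a 3-gon: merge 3 vertices and 3 edges, delete both glued faces → V=24, E=58, F=36.
Check: V − E + F = 24 − 58 + 36 = 2.

58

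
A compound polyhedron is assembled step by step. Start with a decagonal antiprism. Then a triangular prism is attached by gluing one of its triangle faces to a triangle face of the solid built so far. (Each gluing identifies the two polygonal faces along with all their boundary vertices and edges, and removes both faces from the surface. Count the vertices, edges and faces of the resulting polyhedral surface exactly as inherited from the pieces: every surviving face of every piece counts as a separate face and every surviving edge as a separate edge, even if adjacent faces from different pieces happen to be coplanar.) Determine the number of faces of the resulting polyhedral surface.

A decagonal antiprism: V=20, E=40, F=22.
Attach a triangular prism (V=6, E=9, F=5) along a 3-gon: merge 3 vertices and 3 edges, delete both glued faces → V=23, E=46, F=25.
Check: V − E + F = 23 − 46 + 25 = 2.

25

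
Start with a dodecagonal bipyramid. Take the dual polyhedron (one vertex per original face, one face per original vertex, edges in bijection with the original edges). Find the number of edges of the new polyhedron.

36

The base solid has V = 14, E = 36, F = 24.
The dual swaps V and F and preserves E: V′ = F = 24, E′ = E = 36, F′ = V = 14.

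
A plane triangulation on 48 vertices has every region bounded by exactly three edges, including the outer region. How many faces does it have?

92

In a plane triangulation 3F = 2E and V − E + F = 2, so F = 2V − 4 = 2·48 − 4 = 92.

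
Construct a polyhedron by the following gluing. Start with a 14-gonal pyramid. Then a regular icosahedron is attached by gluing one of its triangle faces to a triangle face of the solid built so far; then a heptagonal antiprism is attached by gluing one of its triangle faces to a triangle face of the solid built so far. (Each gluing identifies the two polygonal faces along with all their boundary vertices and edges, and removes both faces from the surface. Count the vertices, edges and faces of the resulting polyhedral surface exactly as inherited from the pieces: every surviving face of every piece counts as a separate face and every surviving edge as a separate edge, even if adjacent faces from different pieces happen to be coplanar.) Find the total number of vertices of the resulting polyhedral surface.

A 14-gonal pyramid: V=15, E=28, F=15.
Attach a regular icosahedron (V=12, E=30, F=20) along a 3-gon: merge 3 vertices and 3 edges, delete both glued faces → V=24, E=55, F=33.
Attach a heptagonal antiprism (V=14, E=28, F=16) along a 3-gon: merge 3 vertices and 3 edges, delete both glued faces → V=35, E=80, F=47.
Check: V − E + F = 35 − 80 + 47 = 2.

35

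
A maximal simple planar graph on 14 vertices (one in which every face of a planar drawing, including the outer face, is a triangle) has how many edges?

In a plane triangulation 3F = 2E and V − E + F = 2, so E = 3V − 6 = 3·14 − 6 = 36.

36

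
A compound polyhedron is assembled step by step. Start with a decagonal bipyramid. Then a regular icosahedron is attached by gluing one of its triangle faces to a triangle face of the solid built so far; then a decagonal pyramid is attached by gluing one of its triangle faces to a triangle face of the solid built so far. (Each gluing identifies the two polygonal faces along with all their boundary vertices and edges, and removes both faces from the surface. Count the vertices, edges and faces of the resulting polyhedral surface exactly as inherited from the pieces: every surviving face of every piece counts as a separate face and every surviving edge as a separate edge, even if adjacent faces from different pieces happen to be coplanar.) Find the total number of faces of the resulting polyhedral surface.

A decagonal bipyramid: V=12, E=30, F=20.
Attach a regular icosahedron (V=12, E=30, F=20) along a 3-gon: merge 3 vertices and 3 edges, delete both glued faces → V=21, E=57, F=38.
Attach a decagonal pyramid (V=11, E=20, F=11) along a 3-gon: merge 3 vertices and 3 edges, delete both glued faces → V=29, E=74, F=47.
Check: V − E + F = 29 − 74 + 47 = 2.

47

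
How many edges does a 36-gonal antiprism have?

An antiprism on an n-gon has two n-gon caps and 2n triangles: V = 2·36 = 72, E = 4·36 = 144, F = 2·36 + 2 = 74.

144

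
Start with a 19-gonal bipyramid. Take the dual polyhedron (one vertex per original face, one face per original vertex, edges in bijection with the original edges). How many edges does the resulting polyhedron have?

57

The base solid has V = 21, E = 57, F = 38.
The dual swaps V and F and preserves E: V′ = F = 38, E′ = E = 57, F′ = V = 21.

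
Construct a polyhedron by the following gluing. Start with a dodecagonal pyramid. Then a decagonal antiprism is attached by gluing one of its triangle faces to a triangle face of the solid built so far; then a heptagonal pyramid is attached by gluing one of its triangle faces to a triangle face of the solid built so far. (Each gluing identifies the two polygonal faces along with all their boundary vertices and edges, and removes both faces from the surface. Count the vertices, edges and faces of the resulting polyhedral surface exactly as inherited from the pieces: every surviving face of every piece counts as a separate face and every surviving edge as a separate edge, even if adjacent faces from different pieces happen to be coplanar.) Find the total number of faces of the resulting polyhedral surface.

39

A dodecagonal pyramid: V=13, E=24, F=13.
Attach a decagonal antiprism (V=20, E=40, F=22) along a 3-gon: merge 3 vertices and 3 edges, delete both glued faces → V=30, E=61, F=33.
Attach a heptagonal pyramid (V=8, E=14, F=8) along a 3-gon: merge 3 vertices and 3 edges, delete both glued faces → V=35, E=72, F=39.
Check: V − E + F = 35 − 72 + 39 = 2.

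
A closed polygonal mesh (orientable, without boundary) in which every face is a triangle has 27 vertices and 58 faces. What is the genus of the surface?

Every face is a triangle, so 2E = 3·58 = 174, giving E = 87.
χ = V − E + F = 27 − 87 + 58 = -2.
For a closed orientable surface χ = 2 − 2g, so g = (2 − (-2))/2 = 2.

2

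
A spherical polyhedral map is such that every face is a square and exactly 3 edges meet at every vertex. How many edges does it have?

Each face has 4 edges and each edge borders two faces, so 2E = 4F.
Each vertex has degree 3, so 3V = 2E and hence V = 4F/3.
Euler: V − E + F = 2 ⇒ (4F/3) − (4F/2) + F = 2.
Multiply by 6: (8 − 12 + 6)F = 12, i.e. 2F = 12.
So F = 6, E = 4·6/2 = 12, V = 4·6/3 = 8.

12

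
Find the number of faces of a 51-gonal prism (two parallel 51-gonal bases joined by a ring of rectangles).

53

A prism on an n-gon has two n-gon bases and n rectangular sides: V = 2·51 = 102, E = 3·51 = 153, F = 51 + 2 = 53.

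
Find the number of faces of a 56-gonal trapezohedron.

112

The n-trapezohedron (dual of the n-antiprism) has V = 2·56 + 2 = 114, E = 4·56 = 224, F = 2·56 = 112.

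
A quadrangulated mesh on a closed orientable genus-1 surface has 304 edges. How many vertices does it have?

χ = 2 − 2·1 = 0, and every face is a square so 4F = 2E.
F = 2E/4 = 152. Then V = 0 + E − F = 0 + 304 − 152 = 152.

152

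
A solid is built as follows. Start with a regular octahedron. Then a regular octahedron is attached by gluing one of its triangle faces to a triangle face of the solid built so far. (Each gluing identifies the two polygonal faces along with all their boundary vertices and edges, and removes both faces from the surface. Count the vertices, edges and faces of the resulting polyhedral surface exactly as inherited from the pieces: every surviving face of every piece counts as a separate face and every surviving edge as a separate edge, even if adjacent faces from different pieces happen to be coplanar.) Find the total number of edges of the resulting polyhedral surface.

21

A regular octahedron: V=6, E=12, F=8.
Attach a regular octahedron (V=6, E=12, F=8) along a 3-gon: merge 3 vertices and 3 edges, delete both glued faces → V=9, E=21, F=14.
Check: V − E + F = 9 − 21 + 14 = 2.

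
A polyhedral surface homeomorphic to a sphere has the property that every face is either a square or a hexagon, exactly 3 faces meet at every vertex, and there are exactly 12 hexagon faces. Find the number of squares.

6

Let x be the number of squares; then F = 12 + x.
Edge–face incidences: 2E = 6·12 + 4·x = 72 + 4x.
Every vertex has degree 3, so 3V = 2E.
Euler: V − E + F = 2 ⇒ (2E)/3 − E + (12 + x) = 2.
Multiply by 6: 2·(2E) − 3·(2E) + 6·(12 + x) = 12, i.e. 72 + 6x − (72 + 4x) = 12.
Collecting terms: 2x = 12, so x = 6.
Then 2E = 72 + 4·6 = 96, so E = 48, V = 2E/3 = 32, F = 12 + 6 = 18.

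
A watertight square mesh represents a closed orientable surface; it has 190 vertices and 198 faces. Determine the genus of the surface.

5

Every face is a square, so 2E = 4·198 = 792, giving E = 396.
χ = V − E + F = 190 − 396 + 198 = -8.
For a closed orientable surface χ = 2 − 2g, so g = (2 − (-8))/2 = 5.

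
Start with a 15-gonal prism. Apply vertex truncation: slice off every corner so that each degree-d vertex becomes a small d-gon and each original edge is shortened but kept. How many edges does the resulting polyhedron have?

135

The base solid has V = 30, E = 45, F = 17.
Truncation replaces each original edge-end by a new vertex, so V′ = 2E = 90.
Each original edge survives, and each old vertex of degree d contributes d new edges; summing degrees gives Σd = 2E, so E′ = E + 2E = 3E = 135.
Each original face survives and each original vertex becomes one new face: F′ = F + V = 47.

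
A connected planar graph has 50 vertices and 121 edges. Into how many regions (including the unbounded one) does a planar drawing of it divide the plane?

Euler's formula for a connected plane graph: V − E + F = 2, so F = 2 − 50 + 121 = 73.

73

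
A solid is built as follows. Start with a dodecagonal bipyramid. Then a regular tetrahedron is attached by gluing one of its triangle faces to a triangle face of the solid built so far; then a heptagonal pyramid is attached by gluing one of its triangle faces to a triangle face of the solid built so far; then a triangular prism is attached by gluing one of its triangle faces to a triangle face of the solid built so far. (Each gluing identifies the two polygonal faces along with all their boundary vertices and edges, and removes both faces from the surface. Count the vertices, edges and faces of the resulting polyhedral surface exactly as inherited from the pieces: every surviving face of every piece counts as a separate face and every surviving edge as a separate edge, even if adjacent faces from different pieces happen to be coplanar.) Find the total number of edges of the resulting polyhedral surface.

56

A dodecagonal bipyramid: V=14, E=36, F=24.
Attach a regular tetrahedron (V=4, E=6, F=4) along a 3-gon: merge 3 vertices and 3 edges, delete both glued faces → V=15, E=39, F=26.
Attach a heptagonal pyramid (V=8, E=14, F=8) along a 3-gon: merge 3 vertices and 3 edges, delete both glued faces → V=20, E=50, F=32.
Attach a triangular prism (V=6, E=9, F=5) along a 3-gon: merge 3 vertices and 3 edges, delete both glued faces → V=23, E=56, F=35.
Check: V − E + F = 23 − 56 + 35 = 2.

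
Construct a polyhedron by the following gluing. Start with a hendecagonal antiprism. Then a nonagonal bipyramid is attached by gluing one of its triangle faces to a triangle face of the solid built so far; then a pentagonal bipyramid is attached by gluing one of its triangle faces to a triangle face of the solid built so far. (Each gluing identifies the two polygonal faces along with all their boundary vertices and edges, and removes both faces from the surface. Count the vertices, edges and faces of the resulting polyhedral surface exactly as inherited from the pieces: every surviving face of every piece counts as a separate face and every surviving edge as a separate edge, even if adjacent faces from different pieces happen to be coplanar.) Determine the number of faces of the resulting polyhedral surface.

48

A hendecagonal antiprism: V=22, E=44, F=24.
Attach a nonagonal bipyramid (V=11, E=27, F=18) along a 3-gon: merge 3 vertices and 3 edges, delete both glued faces → V=30, E=68, F=40.
Attach a pentagonal bipyramid (V=7, E=15, F=10) along a 3-gon: merge 3 vertices and 3 edges, delete both glued faces → V=34, E=80, F=48.
Check: V − E + F = 34 − 80 + 48 = 2.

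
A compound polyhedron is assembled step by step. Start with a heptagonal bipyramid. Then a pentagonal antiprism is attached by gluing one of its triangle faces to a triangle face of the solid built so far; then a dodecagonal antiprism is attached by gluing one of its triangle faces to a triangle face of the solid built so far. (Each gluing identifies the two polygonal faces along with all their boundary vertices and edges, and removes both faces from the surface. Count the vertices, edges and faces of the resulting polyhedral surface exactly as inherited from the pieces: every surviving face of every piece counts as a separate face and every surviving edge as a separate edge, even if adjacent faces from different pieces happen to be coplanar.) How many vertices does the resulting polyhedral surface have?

A heptagonal bipyramid: V=9, E=21, F=14.
Attach a pentagonal antiprism (V=10, E=20, F=12) along a 3-gon: merge 3 vertices and 3 edges, delete both glued faces → V=16, E=38, F=24.
Attach a dodecagonal antiprism (V=24, E=48, F=26) along a 3-gon: merge 3 vertices and 3 edges, delete both glued faces → V=37, E=83, F=48.
Check: V − E + F = 37 − 83 + 48 = 2.

37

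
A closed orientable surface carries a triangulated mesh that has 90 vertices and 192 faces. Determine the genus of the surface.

Every face is a triangle, so 2E = 3·192 = 576, giving E = 288.
χ = V − E + F = 90 − 288 + 192 = -6.
For a closed orientable surface χ = 2 − 2g, so g = (2 − (-6))/2 = 4.

4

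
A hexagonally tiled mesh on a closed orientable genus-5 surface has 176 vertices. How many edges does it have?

276

χ = 2 − 2·5 = -8, and every face is a hexagon so 6F = 2E.
V − E + F = -8 with E = 6F/2 gives 176 − (6/2 − 1)·F = -8, so F = 92 and E = 276.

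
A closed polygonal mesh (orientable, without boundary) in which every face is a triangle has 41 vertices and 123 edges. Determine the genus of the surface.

1

Every face is a triangle and each edge borders two faces, so 3F = 2·123, giving F = 82.
χ = V − E + F = 41 − 123 + 82 = 0.
For a closed orientable surface χ = 2 − 2g, so g = (2 − (0))/2 = 1.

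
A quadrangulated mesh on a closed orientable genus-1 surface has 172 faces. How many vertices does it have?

χ = 2 − 2·1 = 0, and every face is a square so 4F = 2E.
E = 4·172/2 = 344. Then V = 0 + E − F = 0 + 344 − 172 = 172.

172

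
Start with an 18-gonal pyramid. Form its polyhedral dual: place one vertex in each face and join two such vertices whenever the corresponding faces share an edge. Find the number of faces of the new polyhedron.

19

The base solid has V = 19, E = 36, F = 19.
The dual swaps V and F and preserves E: V′ = F = 19, E′ = E = 36, F′ = V = 19.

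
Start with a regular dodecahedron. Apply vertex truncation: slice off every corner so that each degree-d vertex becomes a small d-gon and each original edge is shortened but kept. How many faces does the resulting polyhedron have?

32

The base solid has V = 20, E = 30, F = 12.
Truncation replaces each original edge-end by a new vertex, so V′ = 2E = 60.
Each original edge survives, and each old vertex of degree d contributes d new edges; summing degrees gives Σd = 2E, so E′ = E + 2E = 3E = 90.
Each original face survives and each original vertex becomes one new face: F′ = F + V = 32.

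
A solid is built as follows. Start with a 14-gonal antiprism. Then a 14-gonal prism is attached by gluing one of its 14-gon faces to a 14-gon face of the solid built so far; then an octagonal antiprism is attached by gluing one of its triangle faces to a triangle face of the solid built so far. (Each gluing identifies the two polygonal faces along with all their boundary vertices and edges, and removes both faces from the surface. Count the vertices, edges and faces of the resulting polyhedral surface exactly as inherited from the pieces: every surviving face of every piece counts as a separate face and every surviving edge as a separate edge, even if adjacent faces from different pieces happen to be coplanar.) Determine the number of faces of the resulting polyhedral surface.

60

A 14-gonal antiprism: V=28, E=56, F=30.
Attach a 14-gonal prism (V=28, E=42, F=16) along a 14-gon: merge 14 vertices and 14 edges, delete both glued faces → V=42, E=84, F=44.
Attach an octagonal antiprism (V=16, E=32, F=18) along a 3-gon: merge 3 vertices and 3 edges, delete both glued faces → V=55, E=113, F=60.
Check: V − E + F = 55 − 113 + 60 = 2.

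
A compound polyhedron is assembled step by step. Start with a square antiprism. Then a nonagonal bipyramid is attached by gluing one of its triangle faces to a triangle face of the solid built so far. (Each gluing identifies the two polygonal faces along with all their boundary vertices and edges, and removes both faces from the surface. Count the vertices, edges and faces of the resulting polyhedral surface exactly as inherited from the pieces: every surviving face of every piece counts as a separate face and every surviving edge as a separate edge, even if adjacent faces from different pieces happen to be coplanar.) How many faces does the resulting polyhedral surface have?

26

A square antiprism: V=8, E=16, F=10.
Attach a nonagonal bipyramid (V=11, E=27, F=18) along a 3-gon: merge 3 vertices and 3 edges, delete both glued faces → V=16, E=40, F=26.
Check: V − E + F = 16 − 40 + 26 = 2.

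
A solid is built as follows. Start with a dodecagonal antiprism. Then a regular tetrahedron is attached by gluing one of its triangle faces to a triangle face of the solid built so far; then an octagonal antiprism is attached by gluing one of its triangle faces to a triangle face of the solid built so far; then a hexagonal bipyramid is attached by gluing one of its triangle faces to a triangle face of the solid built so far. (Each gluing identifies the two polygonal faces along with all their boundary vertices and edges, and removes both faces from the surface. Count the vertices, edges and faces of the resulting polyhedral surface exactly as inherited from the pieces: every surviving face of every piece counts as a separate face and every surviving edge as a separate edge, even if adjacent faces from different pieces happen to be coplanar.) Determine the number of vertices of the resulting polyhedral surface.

A dodecagonal antiprism: V=24, E=48, F=26.
Attach a regular tetrahedron (V=4, E=6, F=4) along a 3-gon: merge 3 vertices and 3 edges, delete both glued faces → V=25, E=51, F=28.
Attach an octagonal antiprism (V=16, E=32, F=18) along a 3-gon: merge 3 vertices and 3 edges, delete both glued faces → V=38, E=80, F=44.
Attach a hexagonal bipyramid (V=8, E=18, F=12) along a 3-gon: merge 3 vertices and 3 edges, delete both glued faces → V=43, E=95, F=54.
Check: V − E + F = 43 − 95 + 54 = 2.

43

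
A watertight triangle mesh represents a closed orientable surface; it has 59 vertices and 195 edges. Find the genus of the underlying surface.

Every face is a triangle and each edge borders two faces, so 3F = 2·195, giving F = 130.
χ = V − E + F = 59 − 195 + 130 = -6.
For a closed orientable surface χ = 2 − 2g, so g = (2 − (-6))/2 = 4.

4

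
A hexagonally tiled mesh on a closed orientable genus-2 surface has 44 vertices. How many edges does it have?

69

χ = 2 − 2·2 = -2, and every face is a hexagon so 6F = 2E.
V − E + F = -2 with E = 6F/2 gives 44 − (6/2 − 1)·F = -2, so F = 23 and E = 69.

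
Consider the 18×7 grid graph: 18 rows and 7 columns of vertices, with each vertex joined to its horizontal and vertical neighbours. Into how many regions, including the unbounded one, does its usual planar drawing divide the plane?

The grid has V = 18·7 = 126 vertices and E = 18·6 + 7·17 = 227 edges.
F = 2 − V + E = 2 − 126 + 227 = 103.

103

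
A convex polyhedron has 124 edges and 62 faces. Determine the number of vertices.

Here V − E + F = 2.
V = 2 + E − F = 2 + 124 − 62 = 64.

64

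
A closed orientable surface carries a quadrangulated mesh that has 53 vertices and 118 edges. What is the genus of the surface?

Every face is a square and each edge borders two faces, so 4F = 2·118, giving F = 59.
χ = V − E + F = 53 − 118 + 59 = -6.
For a closed orientable surface χ = 2 − 2g, so g = (2 − (-6))/2 = 4.

4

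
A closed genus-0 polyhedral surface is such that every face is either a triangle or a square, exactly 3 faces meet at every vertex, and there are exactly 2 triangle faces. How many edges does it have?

9

Let x be the number of squares; then F = 2 + x.
Edge–face incidences: 2E = 3·2 + 4·x = 6 + 4x.
Every vertex has degree 3, so 3V = 2E.
Euler: V − E + F = 2 ⇒ (2E)/3 − E + (2 + x) = 2.
Multiply by 6: 2·(2E) − 3·(2E) + 6·(2 + x) = 12, i.e. 12 + 6x − (6 + 4x) = 12.
Collecting terms: 2x + 6 = 12, so 2x = 6, so x = 3.
Then 2E = 6 + 4·3 = 18, so E = 9, V = 2E/3 = 6, F = 2 + 3 = 5.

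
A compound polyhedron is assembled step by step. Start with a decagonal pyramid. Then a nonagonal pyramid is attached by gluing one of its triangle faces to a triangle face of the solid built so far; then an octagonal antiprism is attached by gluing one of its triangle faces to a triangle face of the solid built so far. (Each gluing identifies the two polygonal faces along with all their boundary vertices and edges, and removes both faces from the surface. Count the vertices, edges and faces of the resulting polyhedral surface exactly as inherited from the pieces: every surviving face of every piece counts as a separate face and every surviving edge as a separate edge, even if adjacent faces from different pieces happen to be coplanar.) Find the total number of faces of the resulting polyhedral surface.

A decagonal pyramid: V=11, E=20, F=11.
Attach a nonagonal pyramid (V=10, E=18, F=10) along a 3-gon: merge 3 vertices and 3 edges, delete both glued faces → V=18, E=35, F=19.
Attach an octagonal antiprism (V=16, E=32, F=18) along a 3-gon: merge 3 vertices and 3 edges, delete both glued faces → V=31, E=64, F=35.
Check: V − E + F = 31 − 64 + 35 = 2.

35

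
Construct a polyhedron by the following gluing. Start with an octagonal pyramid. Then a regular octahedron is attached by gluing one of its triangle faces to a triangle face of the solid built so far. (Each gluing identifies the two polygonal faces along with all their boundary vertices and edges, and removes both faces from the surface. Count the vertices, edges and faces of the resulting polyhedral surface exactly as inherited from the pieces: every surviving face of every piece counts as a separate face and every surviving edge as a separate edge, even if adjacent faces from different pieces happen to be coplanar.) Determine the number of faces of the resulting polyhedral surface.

15

An octagonal pyramid: V=9, E=16, F=9.
Attach a regular octahedron (V=6, E=12, F=8) along a 3-gon: merge 3 vertices and 3 edges, delete both glued faces → V=12, E=25, F=15.
Check: V − E + F = 12 − 25 + 15 = 2.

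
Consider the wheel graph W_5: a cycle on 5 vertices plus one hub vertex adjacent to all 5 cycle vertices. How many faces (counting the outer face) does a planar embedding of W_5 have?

6

W_5 has V = 5 + 1 = 6 vertices and E = 2·5 = 10 edges.
By Euler's formula F = 2 − V + E = 2 − 6 + 10 = 6.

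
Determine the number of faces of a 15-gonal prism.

17

A prism on an n-gon has two n-gon bases and n rectangular sides: V = 2·15 = 30, E = 3·15 = 45, F = 15 + 2 = 17.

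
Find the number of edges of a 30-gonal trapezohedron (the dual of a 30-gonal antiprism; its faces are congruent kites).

The n-trapezohedron (dual of the n-antiprism) has V = 2·30 + 2 = 62, E = 4·30 = 120, F = 2·30 = 60.

120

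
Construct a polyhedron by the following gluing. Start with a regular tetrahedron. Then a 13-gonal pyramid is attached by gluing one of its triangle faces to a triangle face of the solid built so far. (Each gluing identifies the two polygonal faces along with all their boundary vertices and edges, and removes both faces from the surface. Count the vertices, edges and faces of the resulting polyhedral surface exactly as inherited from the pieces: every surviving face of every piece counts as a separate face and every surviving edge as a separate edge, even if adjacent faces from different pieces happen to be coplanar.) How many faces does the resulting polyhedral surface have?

16

A regular tetrahedron: V=4, E=6, F=4.
Attach a 13-gonal pyramid (V=14, E=26, F=14) along a 3-gon: merge 3 vertices and 3 edges, delete both glued faces → V=15, E=29, F=16.
Check: V − E + F = 15 − 29 + 16 = 2.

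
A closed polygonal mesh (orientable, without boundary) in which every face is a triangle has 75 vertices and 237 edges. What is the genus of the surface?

Every face is a triangle and each edge borders two faces, so 3F = 2·237, giving F = 158.
χ = V − E + F = 75 − 237 + 158 = -4.
For a closed orientable surface χ = 2 − 2g, so g = (2 − (-4))/2 = 3.

3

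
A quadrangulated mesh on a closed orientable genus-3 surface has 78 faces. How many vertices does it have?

74

χ = 2 − 2·3 = -4, and every face is a square so 4F = 2E.
E = 4·78/2 = 156. Then V = -4 + E − F = -4 + 156 − 78 = 74.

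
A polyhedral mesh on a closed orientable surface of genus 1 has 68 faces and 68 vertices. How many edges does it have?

For a closed orientable surface of genus 1, χ = 2 − 2·1 = 0.
E = V + F − (0) = 68 + 68 − (0) = 136.

136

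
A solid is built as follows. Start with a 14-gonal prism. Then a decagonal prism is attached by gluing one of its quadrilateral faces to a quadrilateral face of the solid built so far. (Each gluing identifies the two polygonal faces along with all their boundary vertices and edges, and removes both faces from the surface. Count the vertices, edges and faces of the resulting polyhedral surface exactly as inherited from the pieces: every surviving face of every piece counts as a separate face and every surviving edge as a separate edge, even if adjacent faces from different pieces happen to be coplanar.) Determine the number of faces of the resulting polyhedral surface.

26

A 14-gonal prism: V=28, E=42, F=16.
Attach a decagonal prism (V=20, E=30, F=12) along a 4-gon: merge 4 vertices and 4 edges, delete both glued faces → V=44, E=68, F=26.
Check: V − E + F = 44 − 68 + 26 = 2.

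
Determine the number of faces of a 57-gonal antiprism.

116

An antiprism on an n-gon has two n-gon caps and 2n triangles: V = 2·57 = 114, E = 4·57 = 228, F = 2·57 + 2 = 116.
Check: V − E + F = 114 − 228 + 116 = 2.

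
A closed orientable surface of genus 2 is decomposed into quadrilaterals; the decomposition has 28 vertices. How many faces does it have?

30

χ = 2 − 2·2 = -2, and every face is a square so 4F = 2E.
V − E + F = -2 with E = 4F/2 gives 28 − (4/2 − 1)·F = -2, so F = 30 and E = 60.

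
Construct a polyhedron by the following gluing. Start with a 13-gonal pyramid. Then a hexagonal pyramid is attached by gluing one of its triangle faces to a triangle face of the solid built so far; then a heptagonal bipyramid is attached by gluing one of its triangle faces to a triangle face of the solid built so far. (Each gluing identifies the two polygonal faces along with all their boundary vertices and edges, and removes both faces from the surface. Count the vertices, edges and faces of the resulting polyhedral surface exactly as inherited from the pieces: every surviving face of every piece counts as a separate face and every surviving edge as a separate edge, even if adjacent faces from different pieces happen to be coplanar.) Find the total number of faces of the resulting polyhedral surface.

A 13-gonal pyramid: V=14, E=26, F=14.
Attach a hexagonal pyramid (V=7, E=12, F=7) along a 3-gon: merge 3 vertices and 3 edges, delete both glued faces → V=18, E=35, F=19.
Attach a heptagonal bipyramid (V=9, E=21, F=14) along a 3-gon: merge 3 vertices and 3 edges, delete both glued faces → V=24, E=53, F=31.
Check: V − E + F = 24 − 53 + 31 = 2.

31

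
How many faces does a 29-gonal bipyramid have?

A bipyramid over an n-gon has 2n triangular faces and n + 2 vertices: V = 29 + 2 = 31, E = 3·29 = 87, F = 2·29 = 58.

58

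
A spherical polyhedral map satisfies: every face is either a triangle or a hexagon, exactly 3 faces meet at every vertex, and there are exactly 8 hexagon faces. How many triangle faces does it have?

4

Let x be the number of triangles; then F = 8 + x.
Edge–face incidences: 2E = 6·8 + 3·x = 48 + 3x.
Every vertex has degree 3, so 3V = 2E.
Euler: V − E + F = 2 ⇒ (2E)/3 − E + (8 + x) = 2.
Multiply by 6: 2·(2E) − 3·(2E) + 6·(8 + x) = 12, i.e. 48 + 6x − (48 + 3x) = 12.
Collecting terms: 3x = 12, so x = 4.
Then 2E = 48 + 3·4 = 60, so E = 30, V = 2E/3 = 20, F = 8 + 4 = 12.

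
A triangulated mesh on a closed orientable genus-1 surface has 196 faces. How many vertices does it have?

χ = 2 − 2·1 = 0, and every face is a triangle so 3F = 2E.
E = 3·196/2 = 294. Then V = 0 + E − F = 0 + 294 − 196 = 98.

98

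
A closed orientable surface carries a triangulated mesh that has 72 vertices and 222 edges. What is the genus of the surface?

2

Every face is a triangle and each edge borders two faces, so 3F = 2·222, giving F = 148.
χ = V − E + F = 72 − 222 + 148 = -2.
For a closed orientable surface χ = 2 − 2g, so g = (2 − (-2))/2 = 2.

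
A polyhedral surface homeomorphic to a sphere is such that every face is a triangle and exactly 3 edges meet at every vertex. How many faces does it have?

Each face has 3 edges and each edge borders two faces, so 2E = 3F.
Each vertex has degree 3, so 3V = 2E and hence V = 3F/3.
Euler: V − E + F = 2 ⇒ (3F/3) − (3F/2) + F = 2.
Multiply by 6: (6 − 9 + 6)F = 12, i.e. 3F = 12.
So F = 4, E = 3·4/2 = 6, V = 3·4/3 = 4.

4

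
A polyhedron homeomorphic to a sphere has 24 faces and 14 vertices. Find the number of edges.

36

Here V − E + F = 2.
E = V + F − (2) = 14 + 24 − (2) = 36.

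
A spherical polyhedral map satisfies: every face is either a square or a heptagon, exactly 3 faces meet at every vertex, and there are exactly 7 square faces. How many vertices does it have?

Let x be the number of heptagons; then F = 7 + x.
Edge–face incidences: 2E = 4·7 + 7·x = 28 + 7x.
Every vertex has degree 3, so 3V = 2E.
Euler: V − E + F = 2 ⇒ (2E)/3 − E + (7 + x) = 2.
Multiply by 6: 2·(2E) − 3·(2E) + 6·(7 + x) = 12, i.e. 42 + 6x − (28 + 7x) = 12.
Collecting terms: −x + 14 = 12, so −x = −2, so x = 2.
Then 2E = 28 + 7·2 = 42, so E = 21, V = 2E/3 = 14, F = 7 + 2 = 9.

14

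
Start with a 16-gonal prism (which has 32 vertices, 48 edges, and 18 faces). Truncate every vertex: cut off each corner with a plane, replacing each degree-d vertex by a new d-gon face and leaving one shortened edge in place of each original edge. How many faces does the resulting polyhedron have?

50

Truncation replaces each original edge-end by a new vertex, so V′ = 2E = 96.
Each original edge survives, and each old vertex of degree d contributes d new edges; summing degrees gives Σd = 2E, so E′ = E + 2E = 3E = 144.
Each original face survives and each original vertex becomes one new face: F′ = F + V = 50.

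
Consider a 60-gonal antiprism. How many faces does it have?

122

An antiprism on an n-gon has two n-gon caps and 2n triangles: V = 2·60 = 120, E = 4·60 = 240, F = 2·60 + 2 = 122.
Check: V − E + F = 120 − 240 + 122 = 2.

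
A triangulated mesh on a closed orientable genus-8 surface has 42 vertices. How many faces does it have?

112

χ = 2 − 2·8 = -14, and every face is a triangle so 3F = 2E.
V − E + F = -14 with E = 3F/2 gives 42 − (3/2 − 1)·F = -14, so F = 112 and E = 168.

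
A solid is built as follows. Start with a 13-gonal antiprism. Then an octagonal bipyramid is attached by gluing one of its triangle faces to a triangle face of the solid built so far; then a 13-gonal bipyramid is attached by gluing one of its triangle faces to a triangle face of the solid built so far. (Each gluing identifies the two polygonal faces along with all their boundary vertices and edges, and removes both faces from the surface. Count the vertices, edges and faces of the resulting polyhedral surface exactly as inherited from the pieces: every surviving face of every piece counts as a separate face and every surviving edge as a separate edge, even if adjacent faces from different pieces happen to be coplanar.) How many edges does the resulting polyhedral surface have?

A 13-gonal antiprism: V=26, E=52, F=28.
Attach an octagonal bipyramid (V=10, E=24, F=16) along a 3-gon: merge 3 vertices and 3 edges, delete both glued faces → V=33, E=73, F=42.
Attach a 13-gonal bipyramid (V=15, E=39, F=26) along a 3-gon: merge 3 vertices and 3 edges, delete both glued faces → V=45, E=109, F=66.
Check: V − E + F = 45 − 109 + 66 = 2.

109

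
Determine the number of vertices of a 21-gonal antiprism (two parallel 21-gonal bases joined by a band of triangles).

42

An antiprism on an n-gon has two n-gon caps and 2n triangles: V = 2·21 = 42, E = 4·21 = 84, F = 2·21 + 2 = 44.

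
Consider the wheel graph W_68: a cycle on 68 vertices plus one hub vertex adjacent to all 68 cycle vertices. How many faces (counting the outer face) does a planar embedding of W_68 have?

69

W_68 has V = 68 + 1 = 69 vertices and E = 2·68 = 136 edges.
By Euler's formula F = 2 − V + E = 2 − 69 + 136 = 69.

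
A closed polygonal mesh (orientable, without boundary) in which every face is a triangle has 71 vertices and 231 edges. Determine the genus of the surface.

Every face is a triangle and each edge borders two faces, so 3F = 2·231, giving F = 154.
χ = V − E + F = 71 − 231 + 154 = -6.
For a closed orientable surface χ = 2 − 2g, so g = (2 − (-6))/2 = 4.

4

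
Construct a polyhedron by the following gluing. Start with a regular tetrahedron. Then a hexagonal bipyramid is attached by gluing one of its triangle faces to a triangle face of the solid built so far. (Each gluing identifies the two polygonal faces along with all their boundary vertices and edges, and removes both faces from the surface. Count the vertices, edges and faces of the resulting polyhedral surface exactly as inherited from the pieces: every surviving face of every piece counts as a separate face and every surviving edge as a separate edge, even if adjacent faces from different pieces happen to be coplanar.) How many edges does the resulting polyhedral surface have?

21

A regular tetrahedron: V=4, E=6, F=4.
Attach a hexagonal bipyramid (V=8, E=18, F=12) along a 3-gon: merge 3 vertices and 3 edges, delete both glued faces → V=9, E=21, F=14.
Check: V − E + F = 9 − 21 + 14 = 2.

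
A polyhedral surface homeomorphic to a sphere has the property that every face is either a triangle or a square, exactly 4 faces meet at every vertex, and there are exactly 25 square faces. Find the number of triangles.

Let x be the number of triangles; then F = 25 + x.
Edge–face incidences: 2E = 4·25 + 3·x = 100 + 3x.
Every vertex has degree 4, so 4V = 2E.
Euler: V − E + F = 2 ⇒ (2E)/4 − E + (25 + x) = 2.
Multiply by 8: 2·(2E) − 4·(2E) + 8·(25 + x) = 16, i.e. 200 + 8x − 2·(100 + 3x) = 16.
Collecting terms: 2x = 16, so x = 8.
Then 2E = 100 + 3·8 = 124, so E = 62, V = 2E/4 = 31, F = 25 + 8 = 33.

8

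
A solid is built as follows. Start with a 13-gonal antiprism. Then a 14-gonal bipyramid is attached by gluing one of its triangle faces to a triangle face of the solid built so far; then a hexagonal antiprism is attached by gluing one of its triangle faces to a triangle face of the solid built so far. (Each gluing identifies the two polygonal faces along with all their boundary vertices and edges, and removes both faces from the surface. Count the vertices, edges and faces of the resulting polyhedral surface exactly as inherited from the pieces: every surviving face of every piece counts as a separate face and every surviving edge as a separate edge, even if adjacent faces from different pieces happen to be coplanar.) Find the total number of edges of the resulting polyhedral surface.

A 13-gonal antiprism: V=26, E=52, F=28.
Attach a 14-gonal bipyramid (V=16, E=42, F=28) along a 3-gon: merge 3 vertices and 3 edges, delete both glued faces → V=39, E=91, F=54.
Attach a hexagonal antiprism (V=12, E=24, F=14) along a 3-gon: merge 3 vertices and 3 edges, delete both glued faces → V=48, E=112, F=66.
Check: V − E + F = 48 − 112 + 66 = 2.

112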